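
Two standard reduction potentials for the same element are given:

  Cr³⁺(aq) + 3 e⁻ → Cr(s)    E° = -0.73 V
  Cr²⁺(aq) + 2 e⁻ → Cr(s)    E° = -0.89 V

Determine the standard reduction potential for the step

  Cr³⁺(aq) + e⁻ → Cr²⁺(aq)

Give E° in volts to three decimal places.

Sequential free energies add, so n₃E°₃ = n₁E°₁ + n₂E°₂.
With n₃ = 3, and the known step contributing 2×(-0.89) V, the unknown satisfies 1·E° = 3×(-0.73) − 2×(-0.89) = -0.410.
E° = -0.410 / 1 = -0.410 V.

-0.410 V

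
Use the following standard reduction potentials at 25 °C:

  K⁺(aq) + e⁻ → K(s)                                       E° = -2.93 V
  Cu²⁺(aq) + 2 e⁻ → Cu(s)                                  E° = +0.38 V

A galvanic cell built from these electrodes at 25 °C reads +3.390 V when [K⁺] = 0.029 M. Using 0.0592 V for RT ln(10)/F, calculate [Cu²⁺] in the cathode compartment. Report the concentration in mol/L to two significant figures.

Cu²⁺/Cu is the cathode, K⁺/K the anode: E°cell = +3.31 V, n = 2.
Overall reaction: Cu²⁺(aq) + 2 K(s) → Cu(s) + 2 K⁺(aq); Q = [K⁺]^2/[Cu²⁺]^1.
From E = E° − (0.0592/n) log Q: log Q = (E° − E)·n/0.0592 = (+3.31 − (+3.390))·2/0.0592 = -2.7027.
So 1·log[Cu²⁺] = 2·log(0.029) − log Q = -3.0752 − (-2.7027) = -0.3725; [Cu²⁺] = 10^(-0.3725) ≈ 0.42 M.

0.42 M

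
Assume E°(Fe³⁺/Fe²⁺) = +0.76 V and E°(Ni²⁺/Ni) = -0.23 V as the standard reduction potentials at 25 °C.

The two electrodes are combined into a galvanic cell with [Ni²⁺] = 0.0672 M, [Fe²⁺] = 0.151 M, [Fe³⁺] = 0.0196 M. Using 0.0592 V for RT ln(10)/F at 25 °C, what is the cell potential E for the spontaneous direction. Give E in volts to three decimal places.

+0.972 V

Fe³⁺/Fe²⁺ is the cathode (higher E°), Ni²⁺/Ni the anode: E°cell = +0.76 − (-0.23) = +0.99 V, n = 2.
Overall: 2 Fe³⁺(aq) + Ni(s) → 2 Fe²⁺(aq) + Ni²⁺(aq)
Q = [Fe²⁺]^2·[Ni²⁺] / ([Fe³⁺]^2); log Q = 0.601.
E = E° − (0.0592/n) log Q = +0.99 − (0.0592/2)(0.601) = +0.972 V.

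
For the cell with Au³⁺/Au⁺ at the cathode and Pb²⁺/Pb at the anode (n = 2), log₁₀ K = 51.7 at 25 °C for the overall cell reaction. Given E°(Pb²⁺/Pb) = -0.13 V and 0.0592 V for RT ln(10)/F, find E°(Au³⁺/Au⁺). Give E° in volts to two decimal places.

+1.40 V

E°cell = (0.0592/n)·log K = (0.0592/2)(51.7) = +1.530 V.
Since Au³⁺/Au⁺ is the cathode and Pb²⁺/Pb the anode, E°cell = E°(Au³⁺/Au⁺) − E°(Pb²⁺/Pb).
So E°(Au³⁺/Au⁺) = E°cell + E°(Pb²⁺/Pb) = +1.530 + (-0.13) = +1.40 V.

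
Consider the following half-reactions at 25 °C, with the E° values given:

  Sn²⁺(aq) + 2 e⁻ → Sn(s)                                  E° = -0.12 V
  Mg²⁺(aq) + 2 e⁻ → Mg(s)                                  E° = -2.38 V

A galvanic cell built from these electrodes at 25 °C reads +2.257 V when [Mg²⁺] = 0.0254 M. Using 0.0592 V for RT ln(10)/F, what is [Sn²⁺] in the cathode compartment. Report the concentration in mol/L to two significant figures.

0.020 M

Sn²⁺/Sn is the cathode, Mg²⁺/Mg the anode: E°cell = +2.26 V, n = 2.
Overall reaction: Sn²⁺(aq) + Mg(s) → Sn(s) + Mg²⁺(aq); Q = [Mg²⁺]^1/[Sn²⁺]^1.
From E = E° − (0.0592/n) log Q: log Q = (E° − E)·n/0.0592 = (+2.26 − (+2.257))·2/0.0592 = 0.1014.
So 1·log[Sn²⁺] = 1·log(0.0254) − log Q = -1.5952 − (0.1014) = -1.6966; [Sn²⁺] = 10^(-1.6966) ≈ 0.020 M.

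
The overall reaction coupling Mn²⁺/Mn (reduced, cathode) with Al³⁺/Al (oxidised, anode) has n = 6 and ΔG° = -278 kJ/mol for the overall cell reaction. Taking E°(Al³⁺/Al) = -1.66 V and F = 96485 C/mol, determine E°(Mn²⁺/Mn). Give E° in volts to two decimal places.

-1.18 V

E°cell = −ΔG°/(nF) = −(-278×10³)/((6)(96485)) = +0.480 V.
Since Mn²⁺/Mn is the cathode and Al³⁺/Al the anode, E°cell = E°(Mn²⁺/Mn) − E°(Al³⁺/Al).
So E°(Mn²⁺/Mn) = E°cell + E°(Al³⁺/Al) = +0.480 + (-1.66) = -1.18 V.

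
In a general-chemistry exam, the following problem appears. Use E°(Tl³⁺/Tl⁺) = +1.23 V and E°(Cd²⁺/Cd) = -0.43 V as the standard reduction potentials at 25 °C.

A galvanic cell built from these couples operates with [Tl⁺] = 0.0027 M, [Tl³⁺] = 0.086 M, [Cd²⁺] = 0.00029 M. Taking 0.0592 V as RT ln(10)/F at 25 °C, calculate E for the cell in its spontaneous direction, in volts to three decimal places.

+1.809 V

Tl³⁺/Tl⁺ is the cathode (higher E°), Cd²⁺/Cd the anode: E°cell = +1.23 − (-0.43) = +1.66 V, n = 2.
Overall: Tl³⁺(aq) + Cd(s) → Tl⁺(aq) + Cd²⁺(aq)
Q = [Tl⁺]·[Cd²⁺] / ([Tl³⁺]); log Q = -5.041.
E = E° − (0.0592/n) log Q = +1.66 − (0.0592/2)(-5.041) = +1.809 V.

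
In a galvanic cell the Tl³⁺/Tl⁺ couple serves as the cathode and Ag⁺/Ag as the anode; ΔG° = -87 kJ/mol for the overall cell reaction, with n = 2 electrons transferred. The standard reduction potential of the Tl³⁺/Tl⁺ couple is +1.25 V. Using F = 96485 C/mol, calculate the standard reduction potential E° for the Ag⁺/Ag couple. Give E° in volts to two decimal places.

E°cell = −ΔG°/(nF) = −(-87×10³)/((2)(96485)) = +0.451 V.
Since Tl³⁺/Tl⁺ is the cathode and Ag⁺/Ag the anode, E°cell = E°(Tl³⁺/Tl⁺) − E°(Ag⁺/Ag).
So E°(Ag⁺/Ag) = E°(Tl³⁺/Tl⁺) − E°cell = (+1.25) − (+0.451) = +0.80 V.

+0.80 V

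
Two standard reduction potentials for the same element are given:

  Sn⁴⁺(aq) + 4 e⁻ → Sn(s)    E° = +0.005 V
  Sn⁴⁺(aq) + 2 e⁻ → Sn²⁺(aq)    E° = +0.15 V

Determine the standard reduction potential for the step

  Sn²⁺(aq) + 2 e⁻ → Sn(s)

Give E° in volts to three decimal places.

-0.140 V

Sequential free energies add, so n₃E°₃ = n₁E°₁ + n₂E°₂.
With n₃ = 4, and the known step contributing 2×(+0.15) V, the unknown satisfies 2·E° = 4×(+0.005) − 2×(+0.15) = -0.280.
E° = -0.280 / 2 = -0.140 V.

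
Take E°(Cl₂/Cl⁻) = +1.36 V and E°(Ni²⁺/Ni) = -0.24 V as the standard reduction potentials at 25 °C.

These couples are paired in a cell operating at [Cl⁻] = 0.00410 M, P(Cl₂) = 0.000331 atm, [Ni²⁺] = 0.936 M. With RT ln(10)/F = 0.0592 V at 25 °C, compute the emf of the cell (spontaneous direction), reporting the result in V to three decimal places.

+1.639 V

Cl₂/Cl⁻ is the cathode (higher E°), Ni²⁺/Ni the anode: E°cell = +1.36 − (-0.24) = +1.60 V, n = 2.
Overall: Cl₂(g) + Ni(s) → 2 Cl⁻(aq) + Ni²⁺(aq)
Q = [Cl⁻]^2·[Ni²⁺] / (P(Cl₂)); log Q = -1.323.
E = E° − (0.0592/n) log Q = +1.60 − (0.0592/2)(-1.323) = +1.639 V.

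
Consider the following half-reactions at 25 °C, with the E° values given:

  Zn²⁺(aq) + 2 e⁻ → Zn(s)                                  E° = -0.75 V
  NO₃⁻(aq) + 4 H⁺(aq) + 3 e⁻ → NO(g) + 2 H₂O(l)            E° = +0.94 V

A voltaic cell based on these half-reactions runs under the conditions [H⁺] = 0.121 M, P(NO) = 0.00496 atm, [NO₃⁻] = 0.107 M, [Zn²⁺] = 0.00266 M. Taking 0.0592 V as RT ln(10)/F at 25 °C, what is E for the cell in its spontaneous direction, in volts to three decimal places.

NO₃⁻/NO is the cathode (higher E°), Zn²⁺/Zn the anode: E°cell = +0.94 − (-0.75) = +1.69 V, n = 6.
Overall: 2 NO₃⁻(aq) + 8 H⁺(aq) + 3 Zn(s) → 2 NO(g) + 4 H₂O(l) + 3 Zn²⁺(aq)
Q = P(NO)^2·[Zn²⁺]^3 / ([NO₃⁻]^2·[H⁺]^8); log Q = -3.055.
E = E° − (0.0592/n) log Q = +1.69 − (0.0592/6)(-3.055) = +1.720 V.

+1.720 V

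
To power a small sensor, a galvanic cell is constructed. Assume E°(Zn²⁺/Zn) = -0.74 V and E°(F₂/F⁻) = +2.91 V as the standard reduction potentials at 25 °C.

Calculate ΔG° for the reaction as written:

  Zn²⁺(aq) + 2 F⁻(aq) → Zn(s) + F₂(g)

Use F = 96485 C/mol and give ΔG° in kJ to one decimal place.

As written, Zn²⁺/Zn is reduced (cathode) and F₂/F⁻ is oxidised (anode), so E°cell = (-0.74) − (+2.91) = -3.65 V.
Balancing electrons gives n = 2.
ΔG° = −nFE° = −(2)(96485)(-3.65) = 704,340 J = +704.3 kJ.

+704.3 kJ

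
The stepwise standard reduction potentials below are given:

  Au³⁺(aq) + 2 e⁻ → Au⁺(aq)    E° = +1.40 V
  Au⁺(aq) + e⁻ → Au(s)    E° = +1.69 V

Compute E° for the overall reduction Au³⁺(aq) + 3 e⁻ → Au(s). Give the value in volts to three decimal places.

Standard free energies of sequential steps add: ΔG°₃ = ΔG°₁ + ΔG°₂, so n₃E°₃ = n₁E°₁ + n₂E°₂.
E°₃ = (2×+1.40 + 1×+1.69) / 3 = (+4.490) / 3 = +1.497 V.
Simply averaging or adding the two E° values would be wrong; the electron-weighted sum is required.

+1.497 V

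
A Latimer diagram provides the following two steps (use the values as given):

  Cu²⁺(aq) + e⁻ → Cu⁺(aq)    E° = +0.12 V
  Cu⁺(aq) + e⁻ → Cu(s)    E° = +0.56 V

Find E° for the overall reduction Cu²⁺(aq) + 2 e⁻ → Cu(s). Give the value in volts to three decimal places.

Adding the free-energy changes (−nFE°) of the two steps gives −n₃FE°₃ = −n₁FE°₁ − n₂FE°₂.
E°₃ = (1×+0.12 + 1×+0.56) / 2 = (+0.680) / 2 = +0.340 V.

+0.340 V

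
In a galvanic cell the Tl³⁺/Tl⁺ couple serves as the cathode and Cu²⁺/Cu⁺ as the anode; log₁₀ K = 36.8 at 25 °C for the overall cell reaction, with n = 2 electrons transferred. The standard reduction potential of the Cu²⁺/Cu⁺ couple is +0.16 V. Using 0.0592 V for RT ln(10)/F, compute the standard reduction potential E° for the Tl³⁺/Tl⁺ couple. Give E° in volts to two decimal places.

+1.25 V

E°cell = (0.0592/n)·log K = (0.0592/2)(36.8) = +1.089 V.
Since Tl³⁺/Tl⁺ is the cathode and Cu²⁺/Cu⁺ the anode, E°cell = E°(Tl³⁺/Tl⁺) − E°(Cu²⁺/Cu⁺).
So E°(Tl³⁺/Tl⁺) = E°cell + E°(Cu²⁺/Cu⁺) = +1.089 + (+0.16) = +1.25 V.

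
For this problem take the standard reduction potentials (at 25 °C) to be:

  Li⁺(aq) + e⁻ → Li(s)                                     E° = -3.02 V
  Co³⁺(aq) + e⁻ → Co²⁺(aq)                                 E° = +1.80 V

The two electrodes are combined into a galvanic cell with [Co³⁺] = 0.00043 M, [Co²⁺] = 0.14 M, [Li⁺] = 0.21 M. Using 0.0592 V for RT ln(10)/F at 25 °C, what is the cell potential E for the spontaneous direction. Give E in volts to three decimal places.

+4.711 V

Co³⁺/Co²⁺ is the cathode (higher E°), Li⁺/Li the anode: E°cell = +1.80 − (-3.02) = +4.82 V, n = 1.
Overall: Co³⁺(aq) + Li(s) → Co²⁺(aq) + Li⁺(aq)
Q = [Co²⁺]·[Li⁺] / ([Co³⁺]); log Q = 1.835.
E = E° − (0.0592/n) log Q = +4.82 − (0.0592/1)(1.835) = +4.711 V.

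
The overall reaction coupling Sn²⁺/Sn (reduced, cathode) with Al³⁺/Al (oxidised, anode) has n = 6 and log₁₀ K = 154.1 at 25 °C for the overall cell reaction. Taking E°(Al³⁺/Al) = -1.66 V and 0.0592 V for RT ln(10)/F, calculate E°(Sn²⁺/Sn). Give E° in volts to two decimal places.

E°cell = (0.0592/n)·log K = (0.0592/6)(154.1) = +1.520 V.
Since Sn²⁺/Sn is the cathode and Al³⁺/Al the anode, E°cell = E°(Sn²⁺/Sn) − E°(Al³⁺/Al).
So E°(Sn²⁺/Sn) = E°cell + E°(Al³⁺/Al) = +1.520 + (-1.66) = -0.14 V.

-0.14 V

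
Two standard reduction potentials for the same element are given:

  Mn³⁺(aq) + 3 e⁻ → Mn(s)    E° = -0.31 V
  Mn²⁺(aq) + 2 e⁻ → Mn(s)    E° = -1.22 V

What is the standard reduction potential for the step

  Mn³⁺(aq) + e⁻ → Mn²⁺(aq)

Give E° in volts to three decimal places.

+1.510 V

Sequential free energies add, so n₃E°₃ = n₁E°₁ + n₂E°₂.
With n₃ = 3, and the known step contributing 2×(-1.22) V, the unknown satisfies 1·E° = 3×(-0.31) − 2×(-1.22) = +1.510.
E° = +1.510 / 1 = +1.510 V.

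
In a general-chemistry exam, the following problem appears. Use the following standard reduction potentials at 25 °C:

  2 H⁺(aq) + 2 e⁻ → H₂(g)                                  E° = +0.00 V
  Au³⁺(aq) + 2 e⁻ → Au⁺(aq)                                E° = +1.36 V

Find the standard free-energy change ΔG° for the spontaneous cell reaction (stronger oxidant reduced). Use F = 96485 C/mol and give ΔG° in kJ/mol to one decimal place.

Au³⁺/Au⁺ (E° = +1.36 V) is the cathode; H⁺/H₂ (E° = +0.00 V) is the anode, so E°cell = +1.36 V.
Balancing electrons gives n = 2 (lcm of 2 and 2).
ΔG° = −nFE° = −(2)(96485)(+1.36) = -262,439 J = -262.4 kJ/mol.

-262.4 kJ/mol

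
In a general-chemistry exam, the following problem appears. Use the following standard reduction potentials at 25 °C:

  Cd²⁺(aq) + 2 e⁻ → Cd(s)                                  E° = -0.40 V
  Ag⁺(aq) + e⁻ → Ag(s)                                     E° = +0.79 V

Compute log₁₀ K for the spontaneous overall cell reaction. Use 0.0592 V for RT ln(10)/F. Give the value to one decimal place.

40.2

Cathode: Ag⁺/Ag; anode: Cd²⁺/Cd. E°cell = +1.19 V, n = 2.
log K = nE°cell / 0.0592 = (2)(+1.19) / 0.0592 = 40.2.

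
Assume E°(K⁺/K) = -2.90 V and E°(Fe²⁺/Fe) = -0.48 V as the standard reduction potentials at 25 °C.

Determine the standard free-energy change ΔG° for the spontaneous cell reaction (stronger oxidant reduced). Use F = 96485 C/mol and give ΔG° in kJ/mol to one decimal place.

Fe²⁺/Fe (E° = -0.48 V) is the cathode; K⁺/K (E° = -2.90 V) is the anode, so E°cell = +2.42 V.
Balancing electrons gives n = 2 (lcm of 2 and 1).
ΔG° = −nFE° = −(2)(96485)(+2.42) = -466,987 J = -467.0 kJ/mol.

-467.0 kJ/mol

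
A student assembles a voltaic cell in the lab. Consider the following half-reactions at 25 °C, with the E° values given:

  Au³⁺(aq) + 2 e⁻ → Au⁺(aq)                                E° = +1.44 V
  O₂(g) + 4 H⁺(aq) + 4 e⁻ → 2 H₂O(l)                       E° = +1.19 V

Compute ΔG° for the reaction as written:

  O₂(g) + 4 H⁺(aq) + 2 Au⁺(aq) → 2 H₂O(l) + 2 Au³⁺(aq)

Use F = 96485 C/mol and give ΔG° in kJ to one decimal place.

As written, O₂/H₂O is reduced (cathode) and Au³⁺/Au⁺ is oxidised (anode), so E°cell = (+1.19) − (+1.44) = -0.25 V.
Balancing electrons gives n = 4.
ΔG° = −nFE° = −(4)(96485)(-0.25) = 96,485 J = +96.5 kJ.

+96.5 kJ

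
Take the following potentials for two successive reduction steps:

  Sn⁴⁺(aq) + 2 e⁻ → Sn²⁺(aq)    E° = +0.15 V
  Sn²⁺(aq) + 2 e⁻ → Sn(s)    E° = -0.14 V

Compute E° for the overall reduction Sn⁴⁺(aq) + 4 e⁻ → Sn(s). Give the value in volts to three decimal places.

+0.005 V

Since ΔG° = −nFE° is additive over sequential reductions, n₃E°₃ = n₁E°₁ + n₂E°₂.
E°₃ = (2×+0.15 + 2×-0.14) / 4 = (+0.020) / 4 = +0.005 V.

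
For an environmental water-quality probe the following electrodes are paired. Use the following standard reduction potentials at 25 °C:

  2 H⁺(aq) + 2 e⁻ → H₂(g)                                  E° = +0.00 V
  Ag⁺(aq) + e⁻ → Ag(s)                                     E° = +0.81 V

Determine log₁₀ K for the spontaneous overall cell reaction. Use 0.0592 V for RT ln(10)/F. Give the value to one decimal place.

Cathode: Ag⁺/Ag; anode: H⁺/H₂. E°cell = +0.81 V, n = 2.
log K = nE°cell / 0.0592 = (2)(+0.81) / 0.0592 = 27.4.

27.4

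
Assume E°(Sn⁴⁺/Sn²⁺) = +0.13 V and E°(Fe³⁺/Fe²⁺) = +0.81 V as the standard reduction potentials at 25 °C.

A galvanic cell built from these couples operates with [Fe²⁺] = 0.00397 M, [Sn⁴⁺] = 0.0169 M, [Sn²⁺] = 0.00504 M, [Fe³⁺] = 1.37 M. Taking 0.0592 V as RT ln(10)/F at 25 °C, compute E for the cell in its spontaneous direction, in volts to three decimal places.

+0.815 V

Fe³⁺/Fe²⁺ is the cathode (higher E°), Sn⁴⁺/Sn²⁺ the anode: E°cell = +0.81 − (+0.13) = +0.68 V, n = 2.
Overall: 2 Fe³⁺(aq) + Sn²⁺(aq) → 2 Fe²⁺(aq) + Sn⁴⁺(aq)
Q = [Fe²⁺]^2·[Sn⁴⁺] / ([Fe³⁺]^2·[Sn²⁺]); log Q = -4.550.
E = E° − (0.0592/n) log Q = +0.68 − (0.0592/2)(-4.550) = +0.815 V.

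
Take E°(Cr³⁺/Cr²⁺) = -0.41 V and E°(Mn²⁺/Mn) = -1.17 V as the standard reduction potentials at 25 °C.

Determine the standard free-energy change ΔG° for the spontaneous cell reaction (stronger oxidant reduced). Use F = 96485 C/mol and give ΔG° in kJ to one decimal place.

Cr³⁺/Cr²⁺ (E° = -0.41 V) is the cathode; Mn²⁺/Mn (E° = -1.17 V) is the anode, so E°cell = +0.76 V.
Balancing electrons gives n = 2 (lcm of 1 and 2).
ΔG° = −nFE° = −(2)(96485)(+0.76) = -146,657 J = -146.7 kJ.

-146.7 kJ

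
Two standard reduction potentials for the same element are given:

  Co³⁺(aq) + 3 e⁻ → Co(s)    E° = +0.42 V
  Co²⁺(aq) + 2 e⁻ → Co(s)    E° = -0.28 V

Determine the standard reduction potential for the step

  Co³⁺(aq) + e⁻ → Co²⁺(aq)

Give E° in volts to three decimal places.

+1.820 V

Sequential free energies add, so n₃E°₃ = n₁E°₁ + n₂E°₂.
With n₃ = 3, and the known step contributing 2×(-0.28) V, the unknown satisfies 1·E° = 3×(+0.42) − 2×(-0.28) = +1.820.
E° = +1.820 / 1 = +1.820 V.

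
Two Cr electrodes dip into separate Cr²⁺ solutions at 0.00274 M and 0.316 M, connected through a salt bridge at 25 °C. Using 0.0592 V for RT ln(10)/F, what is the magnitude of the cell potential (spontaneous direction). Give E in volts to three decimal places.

+0.061 V

For a concentration cell E°cell = 0. The 0.316 M side is the cathode (reduction is favoured where [Cr²⁺] is higher).
With n = 2, E = −(0.0592/2) log([Cr²⁺]ₐₙ/[Cr²⁺]꜀ₐₜ) = −(0.0592/2) log(0.00274/0.316) = −(0.0592/2)(-2.062) = +0.061 V.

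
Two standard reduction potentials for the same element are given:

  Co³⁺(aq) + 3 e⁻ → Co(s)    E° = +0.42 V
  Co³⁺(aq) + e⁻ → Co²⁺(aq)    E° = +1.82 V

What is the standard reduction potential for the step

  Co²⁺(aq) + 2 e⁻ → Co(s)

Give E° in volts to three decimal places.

-0.280 V

Sequential free energies add, so n₃E°₃ = n₁E°₁ + n₂E°₂.
With n₃ = 3, and the known step contributing 1×(+1.82) V, the unknown satisfies 2·E° = 3×(+0.42) − 1×(+1.82) = -0.560.
E° = -0.560 / 2 = -0.280 V.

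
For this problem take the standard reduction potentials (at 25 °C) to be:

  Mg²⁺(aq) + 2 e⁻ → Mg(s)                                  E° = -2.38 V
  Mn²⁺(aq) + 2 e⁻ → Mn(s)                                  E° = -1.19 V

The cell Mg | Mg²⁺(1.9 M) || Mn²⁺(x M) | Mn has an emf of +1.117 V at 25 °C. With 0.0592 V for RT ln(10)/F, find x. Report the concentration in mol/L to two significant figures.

0.0065 M

Mn²⁺/Mn is the cathode, Mg²⁺/Mg the anode: E°cell = +1.19 V, n = 2.
Overall reaction: Mn²⁺(aq) + Mg(s) → Mn(s) + Mg²⁺(aq); Q = [Mg²⁺]^1/[Mn²⁺]^1.
From E = E° − (0.0592/n) log Q: log Q = (E° − E)·n/0.0592 = (+1.19 − (+1.117))·2/0.0592 = 2.4662.
So 1·log[Mn²⁺] = 1·log(1.9) − log Q = 0.2788 − (2.4662) = -2.1874; [Mn²⁺] = 10^(-2.1874) ≈ 0.0065 M.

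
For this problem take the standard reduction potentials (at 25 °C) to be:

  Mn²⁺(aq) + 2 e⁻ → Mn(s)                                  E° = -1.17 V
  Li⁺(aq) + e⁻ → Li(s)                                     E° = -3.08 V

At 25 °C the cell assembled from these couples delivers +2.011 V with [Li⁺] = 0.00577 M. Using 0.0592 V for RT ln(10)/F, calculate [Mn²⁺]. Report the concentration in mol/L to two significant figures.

0.086 M

Mn²⁺/Mn is the cathode, Li⁺/Li the anode: E°cell = +1.91 V, n = 2.
Overall reaction: Mn²⁺(aq) + 2 Li(s) → Mn(s) + 2 Li⁺(aq); Q = [Li⁺]^2/[Mn²⁺]^1.
From E = E° − (0.0592/n) log Q: log Q = (E° − E)·n/0.0592 = (+1.91 − (+2.011))·2/0.0592 = -3.4122.
So 1·log[Mn²⁺] = 2·log(0.00577) − log Q = -4.4776 − (-3.4122) = -1.0654; [Mn²⁺] = 10^(-1.0654) ≈ 0.086 M.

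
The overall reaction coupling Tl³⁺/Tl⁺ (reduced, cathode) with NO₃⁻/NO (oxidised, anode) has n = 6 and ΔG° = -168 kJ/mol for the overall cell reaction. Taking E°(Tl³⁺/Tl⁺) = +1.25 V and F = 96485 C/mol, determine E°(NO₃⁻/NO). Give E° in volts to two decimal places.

+0.96 V

E°cell = −ΔG°/(nF) = −(-168×10³)/((6)(96485)) = +0.290 V.
Since Tl³⁺/Tl⁺ is the cathode and NO₃⁻/NO the anode, E°cell = E°(Tl³⁺/Tl⁺) − E°(NO₃⁻/NO).
So E°(NO₃⁻/NO) = E°(Tl³⁺/Tl⁺) − E°cell = (+1.25) − (+0.290) = +0.96 V.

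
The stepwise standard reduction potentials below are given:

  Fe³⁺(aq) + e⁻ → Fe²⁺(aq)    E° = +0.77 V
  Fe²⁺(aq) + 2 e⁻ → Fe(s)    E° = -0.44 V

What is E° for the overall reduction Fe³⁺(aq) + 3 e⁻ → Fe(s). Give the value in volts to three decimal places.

-0.037 V

Standard free energies of sequential steps add: ΔG°₃ = ΔG°₁ + ΔG°₂, so n₃E°₃ = n₁E°₁ + n₂E°₂.
E°₃ = (1×+0.77 + 2×-0.44) / 3 = (-0.110) / 3 = -0.037 V.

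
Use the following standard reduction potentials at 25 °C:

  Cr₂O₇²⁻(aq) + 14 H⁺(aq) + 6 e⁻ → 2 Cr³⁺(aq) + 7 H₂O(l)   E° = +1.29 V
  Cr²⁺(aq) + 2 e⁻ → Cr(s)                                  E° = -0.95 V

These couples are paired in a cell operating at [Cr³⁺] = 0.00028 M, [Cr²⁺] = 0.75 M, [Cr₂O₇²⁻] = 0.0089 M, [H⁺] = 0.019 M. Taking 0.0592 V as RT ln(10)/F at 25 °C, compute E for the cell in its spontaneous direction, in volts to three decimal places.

Cr₂O₇²⁻/Cr³⁺ is the cathode (higher E°), Cr²⁺/Cr the anode: E°cell = +1.29 − (-0.95) = +2.24 V, n = 6.
Overall: Cr₂O₇²⁻(aq) + 14 H⁺(aq) + 3 Cr(s) → 2 Cr³⁺(aq) + 7 H₂O(l) + 3 Cr²⁺(aq)
Q = [Cr³⁺]^2·[Cr²⁺]^3 / ([Cr₂O₇²⁻]·[H⁺]^14); log Q = 18.668.
E = E° − (0.0592/n) log Q = +2.24 − (0.0592/6)(18.668) = +2.056 V.

+2.056 V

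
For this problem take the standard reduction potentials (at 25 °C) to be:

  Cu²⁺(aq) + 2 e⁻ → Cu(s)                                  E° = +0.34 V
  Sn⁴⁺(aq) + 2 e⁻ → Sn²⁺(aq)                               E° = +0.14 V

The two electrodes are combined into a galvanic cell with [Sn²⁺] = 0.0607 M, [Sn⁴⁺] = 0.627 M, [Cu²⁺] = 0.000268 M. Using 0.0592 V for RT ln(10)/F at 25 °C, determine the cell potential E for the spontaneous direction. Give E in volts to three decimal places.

+0.064 V

Cu²⁺/Cu is the cathode (higher E°), Sn⁴⁺/Sn²⁺ the anode: E°cell = +0.34 − (+0.14) = +0.20 V, n = 2.
Overall: Cu²⁺(aq) + Sn²⁺(aq) → Cu(s) + Sn⁴⁺(aq)
Q = [Sn⁴⁺] / ([Cu²⁺]·[Sn²⁺]); log Q = 4.586.
E = E° − (0.0592/n) log Q = +0.20 − (0.0592/2)(4.586) = +0.064 V.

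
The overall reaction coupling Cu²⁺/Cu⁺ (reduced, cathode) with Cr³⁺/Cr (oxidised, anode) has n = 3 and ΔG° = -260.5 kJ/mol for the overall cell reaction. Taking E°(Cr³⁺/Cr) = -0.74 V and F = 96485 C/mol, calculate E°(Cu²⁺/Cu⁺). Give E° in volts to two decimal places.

E°cell = −ΔG°/(nF) = −(-260.5×10³)/((3)(96485)) = +0.900 V.
Since Cu²⁺/Cu⁺ is the cathode and Cr³⁺/Cr the anode, E°cell = E°(Cu²⁺/Cu⁺) − E°(Cr³⁺/Cr).
So E°(Cu²⁺/Cu⁺) = E°cell + E°(Cr³⁺/Cr) = +0.900 + (-0.74) = +0.16 V.

+0.16 V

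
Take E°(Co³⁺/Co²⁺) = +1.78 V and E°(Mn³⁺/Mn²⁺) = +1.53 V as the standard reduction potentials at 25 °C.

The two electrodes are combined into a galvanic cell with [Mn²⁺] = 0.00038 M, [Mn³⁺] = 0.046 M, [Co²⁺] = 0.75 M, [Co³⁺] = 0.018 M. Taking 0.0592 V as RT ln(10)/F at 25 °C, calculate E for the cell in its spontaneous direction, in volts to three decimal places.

Co³⁺/Co²⁺ is the cathode (higher E°), Mn³⁺/Mn²⁺ the anode: E°cell = +1.78 − (+1.53) = +0.25 V, n = 1.
Overall: Co³⁺(aq) + Mn²⁺(aq) → Co²⁺(aq) + Mn³⁺(aq)
Q = [Co²⁺]·[Mn³⁺] / ([Co³⁺]·[Mn²⁺]); log Q = 3.703.
E = E° − (0.0592/n) log Q = +0.25 − (0.0592/1)(3.703) = +0.031 V.

+0.031 V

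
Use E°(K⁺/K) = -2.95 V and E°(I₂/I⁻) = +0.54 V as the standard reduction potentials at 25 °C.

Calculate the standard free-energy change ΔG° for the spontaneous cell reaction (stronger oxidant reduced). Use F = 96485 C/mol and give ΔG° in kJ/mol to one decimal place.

I₂/I⁻ (E° = +0.54 V) is the cathode; K⁺/K (E° = -2.95 V) is the anode, so E°cell = +3.49 V.
Balancing electrons gives n = 2 (lcm of 2 and 1).
ΔG° = −nFE° = −(2)(96485)(+3.49) = -673,465 J = -673.5 kJ/mol.

-673.5 kJ/mol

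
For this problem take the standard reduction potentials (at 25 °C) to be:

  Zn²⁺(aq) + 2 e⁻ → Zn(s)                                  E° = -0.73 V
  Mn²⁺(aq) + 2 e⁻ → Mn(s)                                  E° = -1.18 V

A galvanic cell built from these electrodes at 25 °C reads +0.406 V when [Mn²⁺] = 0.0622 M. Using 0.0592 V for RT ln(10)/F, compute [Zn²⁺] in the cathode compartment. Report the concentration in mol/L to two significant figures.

0.0020 M

Zn²⁺/Zn is the cathode, Mn²⁺/Mn the anode: E°cell = +0.45 V, n = 2.
Overall reaction: Zn²⁺(aq) + Mn(s) → Zn(s) + Mn²⁺(aq); Q = [Mn²⁺]^1/[Zn²⁺]^1.
From E = E° − (0.0592/n) log Q: log Q = (E° − E)·n/0.0592 = (+0.45 − (+0.406))·2/0.0592 = 1.4865.
So 1·log[Zn²⁺] = 1·log(0.0622) − log Q = -1.2062 − (1.4865) = -2.6927; [Zn²⁺] = 10^(-2.6927) ≈ 0.0020 M.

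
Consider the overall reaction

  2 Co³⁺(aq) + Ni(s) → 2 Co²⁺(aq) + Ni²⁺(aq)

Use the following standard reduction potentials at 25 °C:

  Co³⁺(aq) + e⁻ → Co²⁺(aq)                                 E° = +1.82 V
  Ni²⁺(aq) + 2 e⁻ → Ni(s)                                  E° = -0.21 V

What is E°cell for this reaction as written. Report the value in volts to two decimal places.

The Co³⁺/Co²⁺ couple has the higher reduction potential, so it is the cathode; Ni²⁺/Ni is oxidised at the anode.
E°cell = E°(cathode) − E°(anode) = (+1.82) − (-0.21) = +2.03 V.

+2.03 V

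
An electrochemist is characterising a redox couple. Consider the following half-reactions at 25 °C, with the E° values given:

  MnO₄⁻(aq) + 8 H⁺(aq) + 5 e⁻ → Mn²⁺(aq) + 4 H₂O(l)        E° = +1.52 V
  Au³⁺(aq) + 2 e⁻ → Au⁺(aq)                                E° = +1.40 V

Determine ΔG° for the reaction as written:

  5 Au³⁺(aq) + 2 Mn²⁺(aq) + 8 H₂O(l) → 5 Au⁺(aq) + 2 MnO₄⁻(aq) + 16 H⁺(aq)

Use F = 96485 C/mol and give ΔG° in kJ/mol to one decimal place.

As written, Au³⁺/Au⁺ is reduced (cathode) and MnO₄⁻/Mn²⁺ is oxidised (anode), so E°cell = (+1.40) − (+1.52) = -0.12 V.
Balancing electrons gives n = 10.
ΔG° = −nFE° = −(10)(96485)(-0.12) = 115,782 J = +115.8 kJ/mol.

+115.8 kJ/mol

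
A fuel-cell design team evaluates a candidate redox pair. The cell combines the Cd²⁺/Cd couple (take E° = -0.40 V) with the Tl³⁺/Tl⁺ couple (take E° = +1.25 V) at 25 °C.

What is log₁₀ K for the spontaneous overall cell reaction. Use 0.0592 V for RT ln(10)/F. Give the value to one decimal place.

Cathode: Tl³⁺/Tl⁺; anode: Cd²⁺/Cd. E°cell = +1.65 V, n = 2.
log K = nE°cell / 0.0592 = (2)(+1.65) / 0.0592 = 55.7.

55.7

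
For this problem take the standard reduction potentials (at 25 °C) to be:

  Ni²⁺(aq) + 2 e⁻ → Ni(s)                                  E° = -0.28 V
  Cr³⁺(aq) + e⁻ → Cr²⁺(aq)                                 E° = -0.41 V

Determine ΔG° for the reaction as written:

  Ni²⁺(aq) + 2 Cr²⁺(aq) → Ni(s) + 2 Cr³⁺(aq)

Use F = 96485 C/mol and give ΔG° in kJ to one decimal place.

As written, Ni²⁺/Ni is reduced (cathode) and Cr³⁺/Cr²⁺ is oxidised (anode), so E°cell = (-0.28) − (-0.41) = +0.13 V.
Balancing electrons gives n = 2.
ΔG° = −nFE° = −(2)(96485)(+0.13) = -25,086 J = -25.1 kJ.

-25.1 kJ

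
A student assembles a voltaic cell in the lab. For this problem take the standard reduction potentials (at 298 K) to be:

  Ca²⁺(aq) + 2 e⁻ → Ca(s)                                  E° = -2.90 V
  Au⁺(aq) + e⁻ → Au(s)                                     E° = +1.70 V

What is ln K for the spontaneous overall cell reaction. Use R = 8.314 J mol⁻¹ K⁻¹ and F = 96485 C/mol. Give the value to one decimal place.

358.3

Cathode: Au⁺/Au; anode: Ca²⁺/Ca. E°cell = (+1.70) − (-2.90) = +4.60 V, with n = 2.
ΔG° = −nFE° = −RT ln K, so ln K = nFE°/(RT) = (2)(96485)(+4.60) / ((8.314)(298)) = 358.279.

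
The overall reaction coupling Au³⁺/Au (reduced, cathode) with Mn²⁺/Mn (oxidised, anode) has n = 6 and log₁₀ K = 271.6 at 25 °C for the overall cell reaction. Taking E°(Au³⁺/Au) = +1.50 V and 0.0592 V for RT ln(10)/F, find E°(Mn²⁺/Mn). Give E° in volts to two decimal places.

-1.18 V

E°cell = (0.0592/n)·log K = (0.0592/6)(271.6) = +2.680 V.
Since Au³⁺/Au is the cathode and Mn²⁺/Mn the anode, E°cell = E°(Au³⁺/Au) − E°(Mn²⁺/Mn).
So E°(Mn²⁺/Mn) = E°(Au³⁺/Au) − E°cell = (+1.50) − (+2.680) = -1.18 V.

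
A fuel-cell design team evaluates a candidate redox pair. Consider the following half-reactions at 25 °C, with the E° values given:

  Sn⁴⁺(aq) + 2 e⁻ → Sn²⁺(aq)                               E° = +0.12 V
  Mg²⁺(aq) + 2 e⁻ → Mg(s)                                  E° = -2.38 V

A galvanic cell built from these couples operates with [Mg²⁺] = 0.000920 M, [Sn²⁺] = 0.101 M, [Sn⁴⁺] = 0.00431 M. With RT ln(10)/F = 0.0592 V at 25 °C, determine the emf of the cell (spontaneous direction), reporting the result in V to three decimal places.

Sn⁴⁺/Sn²⁺ is the cathode (higher E°), Mg²⁺/Mg the anode: E°cell = +0.12 − (-2.38) = +2.50 V, n = 2.
Overall: Sn⁴⁺(aq) + Mg(s) → Sn²⁺(aq) + Mg²⁺(aq)
Q = [Sn²⁺]·[Mg²⁺] / ([Sn⁴⁺]); log Q = -1.666.
E = E° − (0.0592/n) log Q = +2.50 − (0.0592/2)(-1.666) = +2.549 V.

+2.549 V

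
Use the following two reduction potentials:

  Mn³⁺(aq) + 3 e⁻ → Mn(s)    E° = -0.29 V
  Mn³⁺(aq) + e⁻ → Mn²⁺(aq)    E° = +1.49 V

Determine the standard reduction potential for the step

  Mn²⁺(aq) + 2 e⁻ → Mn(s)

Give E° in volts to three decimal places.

-1.180 V

Sequential free energies add, so n₃E°₃ = n₁E°₁ + n₂E°₂.
With n₃ = 3, and the known step contributing 1×(+1.49) V, the unknown satisfies 2·E° = 3×(-0.29) − 1×(+1.49) = -2.360.
E° = -2.360 / 2 = -1.180 V.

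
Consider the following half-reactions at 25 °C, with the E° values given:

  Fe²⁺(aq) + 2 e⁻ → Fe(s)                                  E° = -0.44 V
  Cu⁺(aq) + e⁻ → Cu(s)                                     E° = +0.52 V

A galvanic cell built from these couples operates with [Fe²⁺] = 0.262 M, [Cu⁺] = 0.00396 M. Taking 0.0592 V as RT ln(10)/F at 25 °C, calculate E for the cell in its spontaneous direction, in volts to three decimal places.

+0.835 V

Cu⁺/Cu is the cathode (higher E°), Fe²⁺/Fe the anode: E°cell = +0.52 − (-0.44) = +0.96 V, n = 2.
Overall: 2 Cu⁺(aq) + Fe(s) → 2 Cu(s) + Fe²⁺(aq)
Q = [Fe²⁺] / ([Cu⁺]^2); log Q = 4.223.
E = E° − (0.0592/n) log Q = +0.96 − (0.0592/2)(4.223) = +0.835 V.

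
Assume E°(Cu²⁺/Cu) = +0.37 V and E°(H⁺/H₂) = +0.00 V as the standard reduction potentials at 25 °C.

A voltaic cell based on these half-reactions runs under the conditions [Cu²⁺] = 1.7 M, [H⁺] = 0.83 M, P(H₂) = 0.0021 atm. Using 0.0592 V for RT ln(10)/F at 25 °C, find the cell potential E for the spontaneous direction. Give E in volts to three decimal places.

+0.302 V

Cu²⁺/Cu is the cathode (higher E°), H⁺/H₂ the anode: E°cell = +0.37 − (+0.00) = +0.37 V, n = 2.
Overall: Cu²⁺(aq) + H₂(g) → Cu(s) + 2 H⁺(aq)
Q = [H⁺]^2 / ([Cu²⁺]·P(H₂)); log Q = 2.285.
E = E° − (0.0592/n) log Q = +0.37 − (0.0592/2)(2.285) = +0.302 V.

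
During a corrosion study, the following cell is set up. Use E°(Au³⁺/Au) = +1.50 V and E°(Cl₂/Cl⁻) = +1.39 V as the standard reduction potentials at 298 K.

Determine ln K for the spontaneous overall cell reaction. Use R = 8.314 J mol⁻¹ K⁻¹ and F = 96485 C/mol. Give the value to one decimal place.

25.7

Cathode: Au³⁺/Au; anode: Cl₂/Cl⁻. E°cell = (+1.50) − (+1.39) = +0.11 V, with n = 6.
ΔG° = −nFE° = −RT ln K, so ln K = nFE°/(RT) = (6)(96485)(+0.11) / ((8.314)(298)) = 25.703.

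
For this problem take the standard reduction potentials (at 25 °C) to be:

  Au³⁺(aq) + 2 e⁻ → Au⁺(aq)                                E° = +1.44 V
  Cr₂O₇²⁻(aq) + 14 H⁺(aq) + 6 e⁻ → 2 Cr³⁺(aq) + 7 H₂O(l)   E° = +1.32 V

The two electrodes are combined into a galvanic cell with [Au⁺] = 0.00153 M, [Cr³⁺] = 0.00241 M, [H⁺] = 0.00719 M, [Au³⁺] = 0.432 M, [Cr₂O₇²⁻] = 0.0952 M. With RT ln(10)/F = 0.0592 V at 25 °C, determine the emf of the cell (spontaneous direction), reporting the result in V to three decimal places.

+0.447 V

Au³⁺/Au⁺ is the cathode (higher E°), Cr₂O₇²⁻/Cr³⁺ the anode: E°cell = +1.44 − (+1.32) = +0.12 V, n = 6.
Overall: 3 Au³⁺(aq) + 2 Cr³⁺(aq) + 7 H₂O(l) → 3 Au⁺(aq) + Cr₂O₇²⁻(aq) + 14 H⁺(aq)
Q = [Au⁺]^3·[Cr₂O₇²⁻]·[H⁺]^14 / ([Au³⁺]^3·[Cr³⁺]^2); log Q = -33.144.
E = E° − (0.0592/n) log Q = +0.12 − (0.0592/6)(-33.144) = +0.447 V.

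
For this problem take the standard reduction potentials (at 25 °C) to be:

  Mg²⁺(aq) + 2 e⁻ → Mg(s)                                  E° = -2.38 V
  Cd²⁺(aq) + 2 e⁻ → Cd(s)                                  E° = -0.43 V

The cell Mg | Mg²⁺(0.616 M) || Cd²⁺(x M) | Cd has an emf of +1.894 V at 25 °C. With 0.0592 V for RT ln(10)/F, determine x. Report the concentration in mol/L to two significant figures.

0.0079 M

Cd²⁺/Cd is the cathode, Mg²⁺/Mg the anode: E°cell = +1.95 V, n = 2.
Overall reaction: Cd²⁺(aq) + Mg(s) → Cd(s) + Mg²⁺(aq); Q = [Mg²⁺]^1/[Cd²⁺]^1.
From E = E° − (0.0592/n) log Q: log Q = (E° − E)·n/0.0592 = (+1.95 − (+1.894))·2/0.0592 = 1.8919.
So 1·log[Cd²⁺] = 1·log(0.616) − log Q = -0.2104 − (1.8919) = -2.1023; [Cd²⁺] = 10^(-2.1023) ≈ 0.0079 M.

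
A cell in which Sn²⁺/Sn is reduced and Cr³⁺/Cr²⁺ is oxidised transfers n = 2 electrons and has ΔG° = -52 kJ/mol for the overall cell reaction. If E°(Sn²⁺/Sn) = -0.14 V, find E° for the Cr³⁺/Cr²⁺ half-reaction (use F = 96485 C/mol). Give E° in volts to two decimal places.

-0.41 V

E°cell = −ΔG°/(nF) = −(-52×10³)/((2)(96485)) = +0.269 V.
Since Sn²⁺/Sn is the cathode and Cr³⁺/Cr²⁺ the anode, E°cell = E°(Sn²⁺/Sn) − E°(Cr³⁺/Cr²⁺).
So E°(Cr³⁺/Cr²⁺) = E°(Sn²⁺/Sn) − E°cell = (-0.14) − (+0.269) = -0.41 V.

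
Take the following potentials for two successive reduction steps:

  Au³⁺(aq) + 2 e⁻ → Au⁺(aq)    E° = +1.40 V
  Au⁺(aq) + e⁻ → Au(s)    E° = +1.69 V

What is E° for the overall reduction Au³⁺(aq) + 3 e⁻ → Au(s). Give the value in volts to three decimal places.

Standard free energies of sequential steps add: ΔG°₃ = ΔG°₁ + ΔG°₂, so n₃E°₃ = n₁E°₁ + n₂E°₂.
E°₃ = (2×+1.40 + 1×+1.69) / 3 = (+4.490) / 3 = +1.497 V.

+1.497 V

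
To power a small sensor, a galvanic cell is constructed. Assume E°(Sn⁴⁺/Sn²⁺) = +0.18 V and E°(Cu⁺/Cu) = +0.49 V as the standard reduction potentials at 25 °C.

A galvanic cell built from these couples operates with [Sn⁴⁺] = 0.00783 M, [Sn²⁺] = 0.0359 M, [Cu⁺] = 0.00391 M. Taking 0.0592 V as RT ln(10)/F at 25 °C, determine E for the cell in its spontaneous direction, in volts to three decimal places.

+0.187 V

Cu⁺/Cu is the cathode (higher E°), Sn⁴⁺/Sn²⁺ the anode: E°cell = +0.49 − (+0.18) = +0.31 V, n = 2.
Overall: 2 Cu⁺(aq) + Sn²⁺(aq) → 2 Cu(s) + Sn⁴⁺(aq)
Q = [Sn⁴⁺] / ([Cu⁺]^2·[Sn²⁺]); log Q = 4.154.
E = E° − (0.0592/n) log Q = +0.31 − (0.0592/2)(4.154) = +0.187 V.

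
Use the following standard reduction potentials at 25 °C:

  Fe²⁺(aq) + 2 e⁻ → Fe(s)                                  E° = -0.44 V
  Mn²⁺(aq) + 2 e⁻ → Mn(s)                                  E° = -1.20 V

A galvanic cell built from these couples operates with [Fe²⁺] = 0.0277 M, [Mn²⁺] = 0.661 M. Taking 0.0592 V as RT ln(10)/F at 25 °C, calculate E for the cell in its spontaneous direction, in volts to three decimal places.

Fe²⁺/Fe is the cathode (higher E°), Mn²⁺/Mn the anode: E°cell = -0.44 − (-1.20) = +0.76 V, n = 2.
Overall: Fe²⁺(aq) + Mn(s) → Fe(s) + Mn²⁺(aq)
Q = [Mn²⁺] / ([Fe²⁺]); log Q = 1.378.
E = E° − (0.0592/n) log Q = +0.76 − (0.0592/2)(1.378) = +0.719 V.

+0.719 V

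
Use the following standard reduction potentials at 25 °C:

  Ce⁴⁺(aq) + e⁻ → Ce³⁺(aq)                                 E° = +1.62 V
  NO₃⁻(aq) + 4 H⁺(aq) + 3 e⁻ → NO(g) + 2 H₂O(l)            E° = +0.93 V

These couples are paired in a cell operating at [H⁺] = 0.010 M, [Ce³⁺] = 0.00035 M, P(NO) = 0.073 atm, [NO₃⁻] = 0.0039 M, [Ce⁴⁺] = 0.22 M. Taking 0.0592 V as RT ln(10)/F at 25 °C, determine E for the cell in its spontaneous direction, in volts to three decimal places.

Ce⁴⁺/Ce³⁺ is the cathode (higher E°), NO₃⁻/NO the anode: E°cell = +1.62 − (+0.93) = +0.69 V, n = 3.
Overall: 3 Ce⁴⁺(aq) + NO(g) + 2 H₂O(l) → 3 Ce³⁺(aq) + NO₃⁻(aq) + 4 H⁺(aq)
Q = [Ce³⁺]^3·[NO₃⁻]·[H⁺]^4 / ([Ce⁴⁺]^3·P(NO)); log Q = -17.667.
E = E° − (0.0592/n) log Q = +0.69 − (0.0592/3)(-17.667) = +1.039 V.

+1.039 V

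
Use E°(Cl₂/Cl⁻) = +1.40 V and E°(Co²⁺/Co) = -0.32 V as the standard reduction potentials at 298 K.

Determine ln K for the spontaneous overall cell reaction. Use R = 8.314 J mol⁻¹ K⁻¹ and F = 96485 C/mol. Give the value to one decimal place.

Cathode: Cl₂/Cl⁻; anode: Co²⁺/Co. E°cell = (+1.40) − (-0.32) = +1.72 V, with n = 2.
ΔG° = −nFE° = −RT ln K, so ln K = nFE°/(RT) = (2)(96485)(+1.72) / ((8.314)(298)) = 133.965.

134.0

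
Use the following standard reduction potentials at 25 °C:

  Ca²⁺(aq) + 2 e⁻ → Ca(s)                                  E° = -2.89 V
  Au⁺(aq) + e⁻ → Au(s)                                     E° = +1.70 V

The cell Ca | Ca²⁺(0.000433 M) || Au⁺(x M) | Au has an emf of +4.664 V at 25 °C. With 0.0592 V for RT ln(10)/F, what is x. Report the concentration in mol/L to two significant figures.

Au⁺/Au is the cathode, Ca²⁺/Ca the anode: E°cell = +4.59 V, n = 2.
Overall reaction: 2 Au⁺(aq) + Ca(s) → 2 Au(s) + Ca²⁺(aq); Q = [Ca²⁺]^1/[Au⁺]^2.
From E = E° − (0.0592/n) log Q: log Q = (E° − E)·n/0.0592 = (+4.59 − (+4.664))·2/0.0592 = -2.5000.
So 2·log[Au⁺] = 1·log(0.000433) − log Q = -3.3635 − (-2.5000) = -0.8635; log[Au⁺] = -0.8635 / 2 = -0.4318; [Au⁺] = 10^(-0.4318) ≈ 0.37 M.

0.37 M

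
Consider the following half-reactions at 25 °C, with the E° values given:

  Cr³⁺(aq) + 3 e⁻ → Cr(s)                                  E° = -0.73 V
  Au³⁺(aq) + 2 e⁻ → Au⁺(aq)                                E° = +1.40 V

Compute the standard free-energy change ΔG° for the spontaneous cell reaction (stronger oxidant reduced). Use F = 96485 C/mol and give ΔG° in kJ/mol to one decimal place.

-1233.1 kJ/mol

Au³⁺/Au⁺ (E° = +1.40 V) is the cathode; Cr³⁺/Cr (E° = -0.73 V) is the anode, so E°cell = +2.13 V.
Balancing electrons gives n = 6 (lcm of 2 and 3).
ΔG° = −nFE° = −(6)(96485)(+2.13) = -1,233,078 J = -1233.1 kJ/mol.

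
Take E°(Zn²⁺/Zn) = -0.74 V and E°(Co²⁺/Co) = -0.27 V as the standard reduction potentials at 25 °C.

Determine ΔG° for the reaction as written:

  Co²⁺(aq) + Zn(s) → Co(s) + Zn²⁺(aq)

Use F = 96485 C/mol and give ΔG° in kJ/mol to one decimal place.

-90.7 kJ/mol

As written, Co²⁺/Co is reduced (cathode) and Zn²⁺/Zn is oxidised (anode), so E°cell = (-0.27) − (-0.74) = +0.47 V.
Balancing electrons gives n = 2.
ΔG° = −nFE° = −(2)(96485)(+0.47) = -90,696 J = -90.7 kJ/mol.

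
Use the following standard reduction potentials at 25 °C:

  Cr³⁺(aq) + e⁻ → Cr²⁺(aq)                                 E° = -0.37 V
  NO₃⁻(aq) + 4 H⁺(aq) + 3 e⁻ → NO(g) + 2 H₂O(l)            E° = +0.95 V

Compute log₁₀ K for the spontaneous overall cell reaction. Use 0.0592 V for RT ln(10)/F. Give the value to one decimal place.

66.9

Cathode: NO₃⁻/NO; anode: Cr³⁺/Cr²⁺. E°cell = +1.32 V, n = 3.
log K = nE°cell / 0.0592 = (3)(+1.32) / 0.0592 = 66.9.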